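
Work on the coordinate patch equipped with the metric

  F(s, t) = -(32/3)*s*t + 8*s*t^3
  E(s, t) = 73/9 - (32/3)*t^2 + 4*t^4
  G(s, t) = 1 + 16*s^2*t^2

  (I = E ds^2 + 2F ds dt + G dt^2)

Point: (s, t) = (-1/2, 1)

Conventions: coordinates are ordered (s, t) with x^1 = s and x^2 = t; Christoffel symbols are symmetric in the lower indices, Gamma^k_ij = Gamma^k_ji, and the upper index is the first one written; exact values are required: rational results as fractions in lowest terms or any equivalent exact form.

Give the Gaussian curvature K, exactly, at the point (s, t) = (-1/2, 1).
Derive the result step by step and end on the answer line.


E = 13/9, F = 4/3, G = 5, EG - F^2 = 49/9 at the point
E_s = 0, E_t = -16/3, F_s = -8/3, F_t = -20/3, G_s = -16, G_t = 8
E_tt = 80/3, F_st = 40/3, G_ss = 32
Compute both Brioschi determinants and normalise by (EG - F^2)^2.
M1 = [[-E_tt/2 + F_st - G_ss/2, E_s/2, F_s - E_t/2], [F_t - G_s/2, E, F], [G_t/2, F, G]] = [[-16, 0, 0], [4/3, 13/9, 4/3], [4, 4/3, 5]]; det M1 = -784/9
M2 = [[0, E_t/2, G_s/2], [E_t/2, E, F], [G_s/2, F, G]] = [[0, -8/3, -8], [-8/3, 13/9, 4/3], [-8, 4/3, 5]]; det M2 = -640/9
det M1 - det M2 = -16; K = -16 / (49/9)^2 = -1296/2401

Answer: K = -1296/2401


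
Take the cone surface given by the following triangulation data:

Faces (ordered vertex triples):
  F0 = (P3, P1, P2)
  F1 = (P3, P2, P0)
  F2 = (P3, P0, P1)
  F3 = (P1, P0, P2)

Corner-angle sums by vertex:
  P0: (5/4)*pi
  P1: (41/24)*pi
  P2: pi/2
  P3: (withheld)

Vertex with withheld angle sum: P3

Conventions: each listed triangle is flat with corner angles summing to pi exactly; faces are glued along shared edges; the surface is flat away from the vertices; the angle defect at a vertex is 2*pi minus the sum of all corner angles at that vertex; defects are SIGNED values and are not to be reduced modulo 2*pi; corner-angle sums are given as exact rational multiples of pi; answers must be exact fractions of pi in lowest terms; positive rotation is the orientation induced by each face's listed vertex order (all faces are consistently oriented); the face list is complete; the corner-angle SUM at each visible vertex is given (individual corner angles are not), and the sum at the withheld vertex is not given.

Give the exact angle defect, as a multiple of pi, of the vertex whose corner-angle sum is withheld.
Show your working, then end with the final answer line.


V = 4, E = 6, F = 4; chi = V - E + F = 2
Gauss-Bonnet: total defect = 2*pi*chi = 4*pi; visible defects sum to (61/24)*pi

Answer: defect(P3) = (35/24)*pi


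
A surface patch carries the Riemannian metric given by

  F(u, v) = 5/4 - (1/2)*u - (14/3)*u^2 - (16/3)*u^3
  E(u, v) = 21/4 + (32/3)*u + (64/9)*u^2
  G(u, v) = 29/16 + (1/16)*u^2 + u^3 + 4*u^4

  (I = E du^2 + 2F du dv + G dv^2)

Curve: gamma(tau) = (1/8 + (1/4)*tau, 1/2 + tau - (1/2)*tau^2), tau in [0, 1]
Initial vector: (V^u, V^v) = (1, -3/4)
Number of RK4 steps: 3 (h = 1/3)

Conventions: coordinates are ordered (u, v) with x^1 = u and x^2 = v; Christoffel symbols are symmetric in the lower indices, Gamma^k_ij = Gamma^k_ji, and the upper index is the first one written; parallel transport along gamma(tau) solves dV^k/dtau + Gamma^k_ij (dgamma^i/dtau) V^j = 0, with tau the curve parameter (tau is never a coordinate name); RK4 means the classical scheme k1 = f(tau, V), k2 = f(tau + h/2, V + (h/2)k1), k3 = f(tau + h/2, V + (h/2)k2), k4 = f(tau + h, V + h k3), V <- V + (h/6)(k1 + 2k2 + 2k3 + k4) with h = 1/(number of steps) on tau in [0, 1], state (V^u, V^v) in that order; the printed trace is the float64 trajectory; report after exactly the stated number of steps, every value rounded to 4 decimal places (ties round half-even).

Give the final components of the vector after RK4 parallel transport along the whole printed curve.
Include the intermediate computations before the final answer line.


gamma'(tau) = (1/4, 1 - tau); f(tau, V)^k = -Gamma^k_ij(gamma(tau)) gamma'^i(tau) V^j; h = 1/3; intermediate values shown to 6 dp
curve data and Christoffel symbols at the stage parameters:
  tau = 0.000000: gamma = (0.125000, 0.500000), gamma' = (0.250000, 1.000000); Gamma_uuu = 1.226473, Gamma_uuv = -0.004731, Gamma_uvv = -0.007782, Gamma_vuu = -1.800752, Gamma_vuv = 0.028682, Gamma_vvv = 0.004731
  tau = 0.166667: gamma = (0.166667, 0.652778), gamma' = (0.250000, 0.833333); Gamma_uuu = 1.186828, Gamma_uuv = -0.007432, Gamma_uvv = -0.013376, Gamma_vuu = -2.031601, Gamma_vuv = 0.053044, Gamma_vvv = 0.007432
  tau = 0.333333: gamma = (0.208333, 0.777778), gamma' = (0.250000, 0.666667); Gamma_uuu = 1.136862, Gamma_uuv = -0.010012, Gamma_uvv = -0.020489, Gamma_vuu = -2.269065, Gamma_vuv = 0.087032, Gamma_vvv = 0.010012
  tau = 0.500000: gamma = (0.250000, 0.875000), gamma' = (0.250000, 0.500000); Gamma_uuu = 1.075771, Gamma_uuv = -0.011809, Gamma_uvv = -0.029091, Gamma_vuu = -2.511377, Gamma_vuv = 0.131643, Gamma_vvv = 0.011809
  tau = 0.666667: gamma = (0.291667, 0.944444), gamma' = (0.250000, 0.333333); Gamma_uuu = 1.002920, Gamma_uuv = -0.012032, Gamma_uvv = -0.039175, Gamma_vuu = -2.756959, Gamma_vuv = 0.187674, Gamma_vvv = 0.012032
  tau = 0.833333: gamma = (0.333333, 0.986111), gamma' = (0.250000, 0.166667); Gamma_uuu = 0.917827, Gamma_uuv = -0.009788, Gamma_uvv = -0.050793, Gamma_vuu = -3.004407, Gamma_vuv = 0.255733, Gamma_vvv = 0.009788
  tau = 1.000000: gamma = (0.375000, 1.000000), gamma' = (0.250000, 0.000000); Gamma_uuu = 0.820152, Gamma_uuv = -0.004101, Gamma_uvv = -0.064074, Gamma_vuu = -3.252490, Gamma_vuv = 0.336262, Gamma_vvv = 0.004101
step 0: V^u = 1.0000, V^v = -0.7500
step 1: k1 = (-0.308611, 0.430432), k2 = (-0.284392, 0.453042), k3 = (-0.285515, 0.454840), k4 = (-0.260798, 0.477793); V <- V + (h/6)(k1 + 2k2 + 2k3 + k4): V^u = 0.9050, V^v = -0.5987
step 2: k1 = (-0.260863, 0.477910), k2 = (-0.235707, 0.504365), k3 = (-0.236732, 0.506551), k4 = (-0.210728, 0.539612); V <- V + (h/6)(k1 + 2k2 + 2k3 + k4): V^u = 0.8264, V^v = -0.4298
step 3: k1 = (-0.210782, 0.539749), k2 = (-0.183969, 0.582846), k3 = (-0.184908, 0.585541), k4 = (-0.157036, 0.641531); V <- V + (h/6)(k1 + 2k2 + 2k3 + k4): V^u = 0.7649, V^v = -0.2344

Answer: V^u = 0.7649, V^v = -0.2344


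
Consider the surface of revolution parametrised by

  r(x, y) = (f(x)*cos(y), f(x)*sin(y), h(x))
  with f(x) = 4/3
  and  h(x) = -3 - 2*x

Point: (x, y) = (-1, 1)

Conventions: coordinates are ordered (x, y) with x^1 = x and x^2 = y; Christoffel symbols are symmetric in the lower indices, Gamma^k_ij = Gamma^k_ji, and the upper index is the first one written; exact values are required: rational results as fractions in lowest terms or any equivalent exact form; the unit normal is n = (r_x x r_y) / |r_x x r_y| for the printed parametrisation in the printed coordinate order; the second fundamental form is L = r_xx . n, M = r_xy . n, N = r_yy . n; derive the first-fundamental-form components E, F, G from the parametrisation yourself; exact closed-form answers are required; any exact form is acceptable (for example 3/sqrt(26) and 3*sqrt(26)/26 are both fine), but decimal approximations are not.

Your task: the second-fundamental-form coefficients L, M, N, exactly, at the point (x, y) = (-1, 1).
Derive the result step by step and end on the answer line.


f = 4/3, f' = 0, f'' = 0, h' = -2, h'' = 0
E = 4, F = 0, G = 16/9; answer radicand W^2 = 4
unnormalised second-form numerators: l = 0, m = 0, n = -8/3; L = l/sqrt(4), and similarly M = m/sqrt(W^2), N = n/sqrt(W^2)

Answer: L = 0, M = 0, N = -4/3


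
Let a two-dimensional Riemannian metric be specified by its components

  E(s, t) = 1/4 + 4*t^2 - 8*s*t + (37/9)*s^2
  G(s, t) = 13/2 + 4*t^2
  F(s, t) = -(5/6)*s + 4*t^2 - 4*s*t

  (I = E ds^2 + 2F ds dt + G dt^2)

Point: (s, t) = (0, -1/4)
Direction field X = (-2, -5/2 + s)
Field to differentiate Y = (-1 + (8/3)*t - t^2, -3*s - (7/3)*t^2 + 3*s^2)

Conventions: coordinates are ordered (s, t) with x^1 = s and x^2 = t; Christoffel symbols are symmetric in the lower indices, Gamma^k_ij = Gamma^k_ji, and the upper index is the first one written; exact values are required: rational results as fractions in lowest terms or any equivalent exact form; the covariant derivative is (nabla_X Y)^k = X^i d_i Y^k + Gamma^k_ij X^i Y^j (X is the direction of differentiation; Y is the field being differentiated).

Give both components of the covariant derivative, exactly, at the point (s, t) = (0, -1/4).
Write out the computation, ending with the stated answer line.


E = 1/2, F = 1/4, G = 27/4 at the point
E_s = 2, E_t = -2, F_s = 1/6, F_t = -2, G_s = 0, G_t = -2
EG - F^2 = 53/16;  g^inv = (16/53) * [[27/4, -1/4], [-1/4, 1/2]]
first-kind symbols [ij,l] = (1/2)(d_i g_jl + d_j g_il - d_l g_ij): [ss,s] = E_s/2 = 1, [ss,t] = F_s - E_t/2 = 7/6, [st,s] = E_t/2 = -1, [st,t] = G_s/2 = 0, [tt,s] = F_t - G_s/2 = -2, [tt,t] = G_t/2 = -1
Gamma^s_ij = (G*[ij,s] - F*[ij,t])/(EG - F^2), Gamma^t_ij = (E*[ij,t] - F*[ij,s])/(EG - F^2)
Gamma_sss = 310/159, Gamma_sst = -108/53, Gamma_stt = -4, Gamma_tss = 16/159, Gamma_tst = 4/53, Gamma_ttt = 0
X = (-2, -5/2), Y = (-83/48, -7/48) at the point

Answer: (nabla_X Y)^s = -5741/477, (nabla_X Y)^t = 14423/3816


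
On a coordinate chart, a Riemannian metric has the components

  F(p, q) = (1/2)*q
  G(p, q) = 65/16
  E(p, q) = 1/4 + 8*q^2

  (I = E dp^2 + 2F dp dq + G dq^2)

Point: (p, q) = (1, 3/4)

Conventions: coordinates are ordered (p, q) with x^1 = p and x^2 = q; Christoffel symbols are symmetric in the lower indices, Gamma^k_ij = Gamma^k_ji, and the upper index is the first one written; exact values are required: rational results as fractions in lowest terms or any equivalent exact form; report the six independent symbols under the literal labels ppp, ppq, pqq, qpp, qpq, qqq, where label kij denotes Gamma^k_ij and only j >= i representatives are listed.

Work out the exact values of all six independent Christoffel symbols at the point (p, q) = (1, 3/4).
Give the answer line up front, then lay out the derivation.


Answer: Gamma_ppp = 72/613, Gamma_ppq = 780/613, Gamma_pqq = 65/613, Gamma_qpp = -912/613, Gamma_qpq = -72/613, Gamma_qqq = -6/613

E = 19/4, F = 3/8, G = 65/16 at the point
E_p = 0, E_q = 12, F_p = 0, F_q = 1/2, G_p = 0, G_q = 0
EG - F^2 = 613/32;  g^inv = (32/613) * [[65/16, -3/8], [-3/8, 19/4]]
first-kind symbols [ij,l] = (1/2)(d_i g_jl + d_j g_il - d_l g_ij): [pp,p] = E_p/2 = 0, [pp,q] = F_p - E_q/2 = -6, [pq,p] = E_q/2 = 6, [pq,q] = G_p/2 = 0, [qq,p] = F_q - G_p/2 = 1/2, [qq,q] = G_q/2 = 0
Gamma^p_ij = (G*[ij,p] - F*[ij,q])/(EG - F^2), Gamma^q_ij = (E*[ij,q] - F*[ij,p])/(EG - F^2)


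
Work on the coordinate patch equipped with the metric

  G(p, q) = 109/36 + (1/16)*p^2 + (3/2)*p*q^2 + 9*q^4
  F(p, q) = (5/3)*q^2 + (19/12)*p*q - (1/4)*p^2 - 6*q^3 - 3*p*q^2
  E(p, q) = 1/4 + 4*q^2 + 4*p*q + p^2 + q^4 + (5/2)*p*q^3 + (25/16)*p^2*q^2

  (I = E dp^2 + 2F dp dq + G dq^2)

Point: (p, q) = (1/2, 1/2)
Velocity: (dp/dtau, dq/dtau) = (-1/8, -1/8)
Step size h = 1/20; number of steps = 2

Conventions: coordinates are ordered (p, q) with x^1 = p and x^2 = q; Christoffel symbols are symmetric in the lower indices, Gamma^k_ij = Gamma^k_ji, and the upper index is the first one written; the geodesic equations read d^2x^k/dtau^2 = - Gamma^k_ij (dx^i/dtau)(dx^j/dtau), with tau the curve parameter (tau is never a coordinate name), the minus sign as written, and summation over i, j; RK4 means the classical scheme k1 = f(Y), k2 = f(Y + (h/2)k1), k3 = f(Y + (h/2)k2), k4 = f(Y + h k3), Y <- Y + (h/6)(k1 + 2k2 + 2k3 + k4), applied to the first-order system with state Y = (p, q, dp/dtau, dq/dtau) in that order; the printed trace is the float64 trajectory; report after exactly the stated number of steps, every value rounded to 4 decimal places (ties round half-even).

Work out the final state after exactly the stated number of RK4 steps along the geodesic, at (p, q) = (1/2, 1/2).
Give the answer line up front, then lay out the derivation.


Answer: p = 0.4873, q = 0.4875, dp/dtau = -0.1284, dq/dtau = -0.1248

f(Y) = (dp/dtau, dq/dtau, -Gamma^p_ij Y'^i Y'^j, -Gamma^q_ij Y'^i Y'^j) with the Gammas evaluated at the stage position; h = 0.050000; intermediate values shown to 6 dp
step 0: p = 0.5000, q = 0.5000, dp/dtau = -0.1250, dq/dtau = -0.1250
step 1:
  k1: at (p, q) = (0.500000, 0.500000), (dp/dtau, dq/dtau) = (-0.125000, -0.125000); Gamma_ppp = 0.519563, Gamma_ppq = 1.416053, Gamma_pqq = -1.259625, Gamma_qpp = -1.035366, Gamma_qpq = 0.197651, Gamma_qqq = 0.567470; k1 = (-0.125000, -0.125000, -0.032688, 0.001134)
  k2: at (p, q) = (0.496875, 0.496875), (dp/dtau, dq/dtau) = (-0.125817, -0.124972); Gamma_ppp = 0.525544, Gamma_ppq = 1.420143, Gamma_pqq = -1.256697, Gamma_qpp = -1.030165, Gamma_qpq = 0.193940, Gamma_qqq = 0.561934; k2 = (-0.125817, -0.124972, -0.033352, 0.001432)
  k3: at (p, q) = (0.496855, 0.496876), (dp/dtau, dq/dtau) = (-0.125834, -0.124964); Gamma_ppp = 0.525551, Gamma_ppq = 1.420154, Gamma_pqq = -1.256723, Gamma_qpp = -1.030145, Gamma_qpq = 0.193940, Gamma_qqq = 0.561931; k3 = (-0.125834, -0.124964, -0.033360, 0.001437)
  k4: at (p, q) = (0.493708, 0.493752), (dp/dtau, dq/dtau) = (-0.126668, -0.124928); Gamma_ppp = 0.531549, Gamma_ppq = 1.424318, Gamma_pqq = -1.253690, Gamma_qpp = -1.024871, Gamma_qpq = 0.190241, Gamma_qqq = 0.556370; k4 = (-0.126668, -0.124928, -0.034040, 0.001740)
  Y <- Y + (h/6)(k1 + 2k2 + 2k3 + k4): p = 0.4937, q = 0.4938, dp/dtau = -0.1267, dq/dtau = -0.1249
step 2:
  k1: at (p, q) = (0.493709, 0.493752), (dp/dtau, dq/dtau) = (-0.126668, -0.124928); Gamma_ppp = 0.531549, Gamma_ppq = 1.424318, Gamma_pqq = -1.253689, Gamma_qpp = -1.024871, Gamma_qpq = 0.190241, Gamma_qqq = 0.556370; k1 = (-0.126668, -0.124928, -0.034040, 0.001740)
  k2: at (p, q) = (0.490542, 0.490628), (dp/dtau, dq/dtau) = (-0.127519, -0.124885); Gamma_ppp = 0.537565, Gamma_ppq = 1.428558, Gamma_pqq = -1.250548, Gamma_qpp = -1.019525, Gamma_qpq = 0.186555, Gamma_qqq = 0.550783; k2 = (-0.127519, -0.124885, -0.034738, 0.002047)
  k3: at (p, q) = (0.490521, 0.490630), (dp/dtau, dq/dtau) = (-0.127536, -0.124877); Gamma_ppp = 0.537572, Gamma_ppq = 1.428569, Gamma_pqq = -1.250576, Gamma_qpp = -1.019505, Gamma_qpq = 0.186556, Gamma_qqq = 0.550781; k3 = (-0.127536, -0.124877, -0.034746, 0.002051)
  k4: at (p, q) = (0.487332, 0.487508), (dp/dtau, dq/dtau) = (-0.128405, -0.124826); Gamma_ppp = 0.543604, Gamma_ppq = 1.432886, Gamma_pqq = -1.247328, Gamma_qpp = -1.014086, Gamma_qpq = 0.182884, Gamma_qqq = 0.545171; k4 = (-0.128405, -0.124826, -0.035461, 0.002363)
  Y <- Y + (h/6)(k1 + 2k2 + 2k3 + k4): p = 0.4873, q = 0.4875, dp/dtau = -0.1284, dq/dtau = -0.1248


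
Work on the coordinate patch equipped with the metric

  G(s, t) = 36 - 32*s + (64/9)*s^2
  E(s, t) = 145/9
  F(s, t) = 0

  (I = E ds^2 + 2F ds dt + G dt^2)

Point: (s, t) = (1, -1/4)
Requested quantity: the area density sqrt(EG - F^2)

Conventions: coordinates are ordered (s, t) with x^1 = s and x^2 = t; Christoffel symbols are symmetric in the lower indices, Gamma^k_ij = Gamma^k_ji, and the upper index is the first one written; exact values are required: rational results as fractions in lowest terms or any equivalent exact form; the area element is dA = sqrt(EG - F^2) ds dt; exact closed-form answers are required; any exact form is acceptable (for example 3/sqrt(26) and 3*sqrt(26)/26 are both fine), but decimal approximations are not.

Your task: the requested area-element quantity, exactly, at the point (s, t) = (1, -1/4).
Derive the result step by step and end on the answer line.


E = 145/9, F = 0, G = 100/9; EG - F^2 = 14500/81

Answer: sqrt(EG - F^2) = 10*sqrt(145)/9


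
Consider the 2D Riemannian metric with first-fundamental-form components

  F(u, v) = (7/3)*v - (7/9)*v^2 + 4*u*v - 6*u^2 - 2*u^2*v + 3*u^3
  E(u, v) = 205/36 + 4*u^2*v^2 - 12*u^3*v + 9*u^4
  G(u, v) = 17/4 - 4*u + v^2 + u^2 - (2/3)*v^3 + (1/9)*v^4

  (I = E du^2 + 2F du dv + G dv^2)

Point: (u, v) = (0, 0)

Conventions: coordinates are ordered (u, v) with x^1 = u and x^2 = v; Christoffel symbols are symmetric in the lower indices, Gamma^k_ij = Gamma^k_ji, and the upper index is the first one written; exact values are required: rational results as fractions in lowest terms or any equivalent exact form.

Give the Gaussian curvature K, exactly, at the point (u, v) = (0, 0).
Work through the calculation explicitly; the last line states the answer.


E = 205/36, F = 0, G = 17/4, EG - F^2 = 3485/144 at the point
E_u = 0, E_v = 0, F_u = 0, F_v = 7/3, G_u = -4, G_v = 0
E_vv = 0, F_uv = 4, G_uu = 2
K follows from Brioschi's formula, (det M1 - det M2)/(EG - F^2)^2.
M1 = [[-E_vv/2 + F_uv - G_uu/2, E_u/2, F_u - E_v/2], [F_v - G_u/2, E, F], [G_v/2, F, G]] = [[3, 0, 0], [13/3, 205/36, 0], [0, 0, 17/4]]; det M1 = 3485/48
M2 = [[0, E_v/2, G_u/2], [E_v/2, E, F], [G_u/2, F, G]] = [[0, 0, -2], [0, 205/36, 0], [-2, 0, 17/4]]; det M2 = -205/9
det M1 - det M2 = 13735/144; K = 13735/144 / (3485/144)^2 = 9648/59245

Answer: K = 9648/59245


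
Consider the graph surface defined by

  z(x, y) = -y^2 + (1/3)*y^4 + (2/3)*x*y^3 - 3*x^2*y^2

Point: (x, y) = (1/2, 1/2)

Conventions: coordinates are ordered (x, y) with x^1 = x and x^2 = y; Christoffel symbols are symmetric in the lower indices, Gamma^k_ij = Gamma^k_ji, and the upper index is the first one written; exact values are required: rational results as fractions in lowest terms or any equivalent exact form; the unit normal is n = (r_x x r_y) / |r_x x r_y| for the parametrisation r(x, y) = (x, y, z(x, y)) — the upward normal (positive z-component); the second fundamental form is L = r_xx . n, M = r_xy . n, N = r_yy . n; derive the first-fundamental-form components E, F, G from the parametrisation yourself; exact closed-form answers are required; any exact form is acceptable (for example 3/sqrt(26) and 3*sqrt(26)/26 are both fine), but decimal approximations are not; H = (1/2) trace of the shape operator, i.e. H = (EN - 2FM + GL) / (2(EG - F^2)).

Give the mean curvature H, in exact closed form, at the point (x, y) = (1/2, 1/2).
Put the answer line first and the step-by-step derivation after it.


Answer: H = -51*sqrt(29)/1682

z_x = -2/3, z_y = -4/3, z_xx = -3/2, z_xy = -5/2, z_yy = -3/2
E = 13/9, F = 8/9, G = 25/9; answer radicand W^2 = 29/9
unnormalised second-form numerators: l = -3/2, m = -5/2, n = -3/2; L = l/sqrt(29/9), and similarly M = m/sqrt(W^2), N = n/sqrt(W^2)
H = (E*n - 2*F*m + G*l) / (2*(EG - F^2)*sqrt(W^2)); E*n - 2*F*m + G*l = -17/9, EG - F^2 = 29/9, so H = (-17/58)/sqrt(29/9)


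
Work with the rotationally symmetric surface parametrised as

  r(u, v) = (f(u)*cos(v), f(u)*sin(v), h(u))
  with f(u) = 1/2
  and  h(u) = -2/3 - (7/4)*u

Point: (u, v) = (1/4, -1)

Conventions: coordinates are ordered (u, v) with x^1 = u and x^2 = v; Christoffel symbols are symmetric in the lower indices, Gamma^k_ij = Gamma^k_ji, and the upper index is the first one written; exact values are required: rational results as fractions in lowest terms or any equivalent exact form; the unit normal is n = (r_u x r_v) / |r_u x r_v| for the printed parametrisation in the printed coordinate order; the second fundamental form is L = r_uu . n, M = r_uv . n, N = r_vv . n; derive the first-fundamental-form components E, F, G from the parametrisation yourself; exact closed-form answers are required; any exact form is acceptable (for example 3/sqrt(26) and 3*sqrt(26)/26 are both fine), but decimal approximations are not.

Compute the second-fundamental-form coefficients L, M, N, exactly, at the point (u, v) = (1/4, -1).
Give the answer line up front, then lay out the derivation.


Answer: L = 0, M = 0, N = -1/2

f = 1/2, f' = 0, f'' = 0, h' = -7/4, h'' = 0
E = 49/16, F = 0, G = 1/4; answer radicand W^2 = 49/16
unnormalised second-form numerators: l = 0, m = 0, n = -7/8; L = l/sqrt(49/16), and similarly M = m/sqrt(W^2), N = n/sqrt(W^2)


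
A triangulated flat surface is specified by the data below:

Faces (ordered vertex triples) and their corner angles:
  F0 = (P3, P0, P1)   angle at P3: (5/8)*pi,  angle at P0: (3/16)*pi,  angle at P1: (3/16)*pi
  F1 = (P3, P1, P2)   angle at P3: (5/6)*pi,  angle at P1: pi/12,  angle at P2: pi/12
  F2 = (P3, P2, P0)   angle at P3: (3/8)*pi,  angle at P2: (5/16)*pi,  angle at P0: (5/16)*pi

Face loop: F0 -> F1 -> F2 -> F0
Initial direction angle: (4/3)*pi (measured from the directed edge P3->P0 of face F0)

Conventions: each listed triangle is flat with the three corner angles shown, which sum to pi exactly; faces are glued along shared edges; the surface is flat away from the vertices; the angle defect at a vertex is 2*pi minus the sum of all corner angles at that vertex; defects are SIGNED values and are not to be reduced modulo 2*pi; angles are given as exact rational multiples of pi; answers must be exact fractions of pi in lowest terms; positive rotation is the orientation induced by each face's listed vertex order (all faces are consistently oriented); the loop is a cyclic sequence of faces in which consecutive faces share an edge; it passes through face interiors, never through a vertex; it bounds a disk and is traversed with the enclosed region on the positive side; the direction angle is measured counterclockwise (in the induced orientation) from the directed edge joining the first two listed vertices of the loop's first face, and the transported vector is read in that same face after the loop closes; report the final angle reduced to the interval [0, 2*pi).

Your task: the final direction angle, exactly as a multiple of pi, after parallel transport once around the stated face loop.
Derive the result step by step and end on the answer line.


enclosed vertex P3: corner angles sum to (11/6)*pi, defect = 2*pi - (11/6)*pi = pi/6
final direction = starting direction + enclosed defect total, reduced mod 2*pi (induced orientation)
final angle = (4/3)*pi + pi/6 = (3/2)*pi (mod 2*pi)

Answer: final direction angle = (3/2)*pi


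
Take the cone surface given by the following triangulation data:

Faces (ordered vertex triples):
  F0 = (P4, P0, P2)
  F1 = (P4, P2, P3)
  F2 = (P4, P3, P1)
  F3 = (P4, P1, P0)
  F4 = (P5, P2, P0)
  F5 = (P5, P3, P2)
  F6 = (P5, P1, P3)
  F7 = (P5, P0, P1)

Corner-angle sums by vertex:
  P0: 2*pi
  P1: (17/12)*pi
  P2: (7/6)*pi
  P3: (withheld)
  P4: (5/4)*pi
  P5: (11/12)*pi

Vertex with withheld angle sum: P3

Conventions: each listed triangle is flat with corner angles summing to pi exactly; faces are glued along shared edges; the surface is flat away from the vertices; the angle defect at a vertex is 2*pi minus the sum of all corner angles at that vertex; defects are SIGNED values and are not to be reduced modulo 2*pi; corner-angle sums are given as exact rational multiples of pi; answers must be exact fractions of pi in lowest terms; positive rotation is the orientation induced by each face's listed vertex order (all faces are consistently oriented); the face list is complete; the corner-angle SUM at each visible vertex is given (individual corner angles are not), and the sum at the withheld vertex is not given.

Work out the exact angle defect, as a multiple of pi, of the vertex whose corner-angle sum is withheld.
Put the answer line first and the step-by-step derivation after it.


Answer: defect(P3) = (3/4)*pi

V = 6, E = 12, F = 8; chi = V - E + F = 2
Gauss-Bonnet: total defect = 2*pi*chi = 4*pi; visible defects sum to (13/4)*pi


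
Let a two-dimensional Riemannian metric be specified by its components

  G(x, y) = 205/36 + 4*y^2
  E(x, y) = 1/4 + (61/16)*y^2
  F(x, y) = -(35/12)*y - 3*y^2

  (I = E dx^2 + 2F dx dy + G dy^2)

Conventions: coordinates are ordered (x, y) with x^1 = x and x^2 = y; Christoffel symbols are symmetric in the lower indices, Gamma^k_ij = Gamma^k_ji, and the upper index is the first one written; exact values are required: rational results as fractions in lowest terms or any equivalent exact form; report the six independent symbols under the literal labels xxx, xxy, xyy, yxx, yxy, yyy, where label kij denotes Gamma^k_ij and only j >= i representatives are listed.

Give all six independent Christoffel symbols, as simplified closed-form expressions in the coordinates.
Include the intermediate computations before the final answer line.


E = 1/4 + (61/16)*y^2; F = -(35/12)*y - 3*y^2; G = 205/36 + 4*y^2
Gamma^k_ij = (1/2) g^{kl} (d_i g_jl + d_j g_il - d_l g_ij), with g^inv = (1/(EG-F^2)) [[G, -F], [-F, E]]
first partials: E_x = 0, E_y = (61/8)*y, F_x = 0, F_y = -35/12 - 6*y, G_x = 0, G_y = 8*y
D = EG - F^2 = 205/144 + (909/64)*y^2 - (35/2)*y^3 + (25/4)*y^4
expanded: Gamma^x_xx = (G E_x - 2F F_x + F E_y)/(2D), Gamma^x_xy = (G E_y - F G_x)/(2D), Gamma^x_yy = (2G F_y - G G_x - F G_y)/(2D), Gamma^y_xx = (2E F_x - E E_y - F E_x)/(2D), Gamma^y_xy = (E G_x - F E_y)/(2D), Gamma^y_yy = (E G_y - 2F F_y + F G_x)/(2D); substitute and cancel common factors

Answer: Gamma_xxx = (-6588*y^3 - 6405*y^2)/(3600*y^4 - 10080*y^3 + 8181*y^2 + 820), Gamma_xxy = (8784*y^3 + 12505*y)/(3600*y^4 - 10080*y^3 + 8181*y^2 + 820), Gamma_xyy = (-20736*y^3 - 59040*y - 28700)/(10800*y^4 - 30240*y^3 + 24543*y^2 + 2460), Gamma_yxx = (-33489*y^3 - 2196*y)/(14400*y^4 - 40320*y^3 + 32724*y^2 + 3280), Gamma_yxy = (6588*y^3 + 6405*y^2)/(3600*y^4 - 10080*y^3 + 8181*y^2 + 820), Gamma_yyy = (-1584*y^3 - 15120*y^2 - 4324*y)/(3600*y^4 - 10080*y^3 + 8181*y^2 + 820)


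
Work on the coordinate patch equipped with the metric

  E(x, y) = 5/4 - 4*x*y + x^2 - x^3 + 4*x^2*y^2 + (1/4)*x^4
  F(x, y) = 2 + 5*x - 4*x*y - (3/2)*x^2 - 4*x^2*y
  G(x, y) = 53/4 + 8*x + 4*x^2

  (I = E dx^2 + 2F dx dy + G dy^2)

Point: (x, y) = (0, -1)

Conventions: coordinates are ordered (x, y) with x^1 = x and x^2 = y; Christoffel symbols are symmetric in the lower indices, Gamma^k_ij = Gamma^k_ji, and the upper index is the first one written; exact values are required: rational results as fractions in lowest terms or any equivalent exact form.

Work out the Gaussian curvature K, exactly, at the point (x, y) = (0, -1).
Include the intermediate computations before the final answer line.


E = 5/4, F = 2, G = 53/4, EG - F^2 = 201/16 at the point
E_x = 4, E_y = 0, F_x = 9, F_y = 0, G_x = 8, G_y = 0
E_yy = 0, F_xy = -4, G_xx = 8
K follows from Brioschi's formula, (det M1 - det M2)/(EG - F^2)^2.
M1 = [[-E_yy/2 + F_xy - G_xx/2, E_x/2, F_x - E_y/2], [F_y - G_x/2, E, F], [G_y/2, F, G]] = [[-8, 2, 9], [-4, 5/4, 2], [0, 2, 53/4]]; det M1 = -133/2
M2 = [[0, E_y/2, G_x/2], [E_y/2, E, F], [G_x/2, F, G]] = [[0, 0, 4], [0, 5/4, 2], [4, 2, 53/4]]; det M2 = -20
det M1 - det M2 = -93/2; K = -93/2 / (201/16)^2 = -3968/13467

Answer: K = -3968/13467


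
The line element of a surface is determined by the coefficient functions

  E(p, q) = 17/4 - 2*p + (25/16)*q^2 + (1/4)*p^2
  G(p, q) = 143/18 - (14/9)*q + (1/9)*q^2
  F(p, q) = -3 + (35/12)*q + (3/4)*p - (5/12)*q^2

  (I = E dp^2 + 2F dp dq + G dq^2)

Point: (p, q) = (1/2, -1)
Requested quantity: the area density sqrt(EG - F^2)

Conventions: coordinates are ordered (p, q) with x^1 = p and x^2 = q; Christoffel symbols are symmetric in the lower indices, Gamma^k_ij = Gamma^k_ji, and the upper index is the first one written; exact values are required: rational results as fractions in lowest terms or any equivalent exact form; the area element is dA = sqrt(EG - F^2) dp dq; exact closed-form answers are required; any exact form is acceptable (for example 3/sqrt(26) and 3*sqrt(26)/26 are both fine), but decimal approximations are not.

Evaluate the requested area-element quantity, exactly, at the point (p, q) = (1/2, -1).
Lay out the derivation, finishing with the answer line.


E = 39/8, F = -143/24, G = 173/18; EG - F^2 = 6539/576

Answer: sqrt(EG - F^2) = sqrt(6539)/24


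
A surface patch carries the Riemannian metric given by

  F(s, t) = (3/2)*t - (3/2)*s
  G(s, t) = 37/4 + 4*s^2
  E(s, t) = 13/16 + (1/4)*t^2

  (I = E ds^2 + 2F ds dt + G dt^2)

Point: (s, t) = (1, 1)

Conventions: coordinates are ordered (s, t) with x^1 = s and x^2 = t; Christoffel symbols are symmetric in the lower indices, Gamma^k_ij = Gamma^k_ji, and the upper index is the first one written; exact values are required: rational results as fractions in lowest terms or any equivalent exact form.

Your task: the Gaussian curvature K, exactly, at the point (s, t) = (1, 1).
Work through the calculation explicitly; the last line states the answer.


E = 17/16, F = 0, G = 53/4, EG - F^2 = 901/64 at the point
E_s = 0, E_t = 1/2, F_s = -3/2, F_t = 3/2, G_s = 8, G_t = 0
E_tt = 1/2, F_st = 0, G_ss = 8
Brioschi: K = (det M1 - det M2) / (EG - F^2)^2 with the standard first/second-derivative matrices M1, M2.
M1 = [[-E_tt/2 + F_st - G_ss/2, E_s/2, F_s - E_t/2], [F_t - G_s/2, E, F], [G_t/2, F, G]] = [[-17/4, 0, -7/4], [-5/2, 17/16, 0], [0, 0, 53/4]]; det M1 = -15317/256
M2 = [[0, E_t/2, G_s/2], [E_t/2, E, F], [G_s/2, F, G]] = [[0, 1/4, 4], [1/4, 17/16, 0], [4, 0, 53/4]]; det M2 = -1141/64
det M1 - det M2 = -10753/256; K = -10753/256 / (901/64)^2 = -172048/811801

Answer: K = -172048/811801


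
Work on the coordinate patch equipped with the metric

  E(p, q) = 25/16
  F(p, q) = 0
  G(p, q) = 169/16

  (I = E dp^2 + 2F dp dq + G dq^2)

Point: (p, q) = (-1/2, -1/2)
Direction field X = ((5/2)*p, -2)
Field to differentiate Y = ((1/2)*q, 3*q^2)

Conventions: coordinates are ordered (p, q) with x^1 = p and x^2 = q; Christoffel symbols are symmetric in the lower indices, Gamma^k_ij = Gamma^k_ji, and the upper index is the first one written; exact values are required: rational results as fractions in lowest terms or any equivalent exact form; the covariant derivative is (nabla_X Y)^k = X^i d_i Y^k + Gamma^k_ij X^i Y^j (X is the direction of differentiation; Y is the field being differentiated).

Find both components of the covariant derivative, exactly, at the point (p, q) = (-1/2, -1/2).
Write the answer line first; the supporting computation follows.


Answer: (nabla_X Y)^p = -1, (nabla_X Y)^q = 6

E = 25/16, F = 0, G = 169/16 at the point
E_p = 0, E_q = 0, F_p = 0, F_q = 0, G_p = 0, G_q = 0
EG - F^2 = 4225/256;  g^inv = (256/4225) * [[169/16, 0], [0, 25/16]]
first-kind symbols [ij,l] = (1/2)(d_i g_jl + d_j g_il - d_l g_ij): [pp,p] = E_p/2 = 0, [pp,q] = F_p - E_q/2 = 0, [pq,p] = E_q/2 = 0, [pq,q] = G_p/2 = 0, [qq,p] = F_q - G_p/2 = 0, [qq,q] = G_q/2 = 0
Gamma^p_ij = (G*[ij,p] - F*[ij,q])/(EG - F^2), Gamma^q_ij = (E*[ij,q] - F*[ij,p])/(EG - F^2)
Gamma_ppp = 0, Gamma_ppq = 0, Gamma_pqq = 0, Gamma_qpp = 0, Gamma_qpq = 0, Gamma_qqq = 0
X = (-5/4, -2), Y = (-1/4, 3/4) at the point


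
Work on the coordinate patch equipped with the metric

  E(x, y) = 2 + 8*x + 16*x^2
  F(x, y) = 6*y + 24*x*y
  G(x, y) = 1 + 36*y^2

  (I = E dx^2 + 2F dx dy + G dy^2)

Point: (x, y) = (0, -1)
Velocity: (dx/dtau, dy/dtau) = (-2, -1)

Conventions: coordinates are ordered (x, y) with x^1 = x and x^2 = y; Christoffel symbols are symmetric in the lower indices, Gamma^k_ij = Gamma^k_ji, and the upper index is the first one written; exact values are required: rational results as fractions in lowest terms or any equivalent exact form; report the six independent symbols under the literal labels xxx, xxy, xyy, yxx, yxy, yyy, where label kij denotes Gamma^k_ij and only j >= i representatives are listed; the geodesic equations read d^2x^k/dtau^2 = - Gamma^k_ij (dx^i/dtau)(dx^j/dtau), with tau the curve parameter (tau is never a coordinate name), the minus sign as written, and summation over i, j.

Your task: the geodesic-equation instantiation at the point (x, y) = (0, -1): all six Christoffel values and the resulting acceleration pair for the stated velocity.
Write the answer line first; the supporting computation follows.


Answer: Gamma_xxx = 2/19, Gamma_xxy = 0, Gamma_xyy = 3/19, Gamma_yxx = -12/19, Gamma_yxy = 0, Gamma_yyy = -18/19; accelerations (d^2x/dtau^2, d^2y/dtau^2) = (-11/19, 66/19)

E = 2, F = -6, G = 37 at the point
E_x = 8, E_y = 0, F_x = -24, F_y = 6, G_x = 0, G_y = -72
EG - F^2 = 38;  g^inv = (1/38) * [[37, 6], [6, 2]]
first-kind symbols [ij,l] = (1/2)(d_i g_jl + d_j g_il - d_l g_ij): [xx,x] = E_x/2 = 4, [xx,y] = F_x - E_y/2 = -24, [xy,x] = E_y/2 = 0, [xy,y] = G_x/2 = 0, [yy,x] = F_y - G_x/2 = 6, [yy,y] = G_y/2 = -36
Gamma^x_ij = (G*[ij,x] - F*[ij,y])/(EG - F^2), Gamma^y_ij = (E*[ij,y] - F*[ij,x])/(EG - F^2)
Gamma_xxx = 2/19, Gamma_xxy = 0, Gamma_xyy = 3/19, Gamma_yxx = -12/19, Gamma_yxy = 0, Gamma_yyy = -18/19
d^2x/dtau^2 = -(Gamma_xxx*(-2)^2 + 2*Gamma_xxy*(-2)*(-1) + Gamma_xyy*(-1)^2) = -11/19
d^2y/dtau^2 = -(Gamma_yxx*(-2)^2 + 2*Gamma_yxy*(-2)*(-1) + Gamma_yyy*(-1)^2) = 66/19


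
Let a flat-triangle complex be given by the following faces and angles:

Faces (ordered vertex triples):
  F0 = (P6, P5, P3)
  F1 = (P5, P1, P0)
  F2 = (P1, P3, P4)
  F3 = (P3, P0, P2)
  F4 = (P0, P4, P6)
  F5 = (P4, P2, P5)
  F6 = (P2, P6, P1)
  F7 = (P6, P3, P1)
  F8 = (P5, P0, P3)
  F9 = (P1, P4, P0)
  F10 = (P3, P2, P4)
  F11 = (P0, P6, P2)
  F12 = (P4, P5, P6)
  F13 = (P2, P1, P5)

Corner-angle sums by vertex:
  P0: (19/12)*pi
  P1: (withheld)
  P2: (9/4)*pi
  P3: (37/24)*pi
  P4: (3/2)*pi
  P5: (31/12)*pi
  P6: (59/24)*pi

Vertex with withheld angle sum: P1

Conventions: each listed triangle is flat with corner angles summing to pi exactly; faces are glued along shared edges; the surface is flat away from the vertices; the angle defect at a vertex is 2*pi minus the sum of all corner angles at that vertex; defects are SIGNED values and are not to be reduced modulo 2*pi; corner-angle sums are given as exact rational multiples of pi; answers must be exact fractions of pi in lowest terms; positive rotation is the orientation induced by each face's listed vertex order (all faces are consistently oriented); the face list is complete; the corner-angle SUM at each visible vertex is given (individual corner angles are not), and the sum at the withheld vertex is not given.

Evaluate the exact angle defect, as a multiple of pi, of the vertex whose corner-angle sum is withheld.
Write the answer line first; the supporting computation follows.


Answer: defect(P1) = -pi/12

V = 7, E = 21, F = 14; chi = V - E + F = 0
Gauss-Bonnet: total defect = 2*pi*chi = 0; visible defects sum to pi/12


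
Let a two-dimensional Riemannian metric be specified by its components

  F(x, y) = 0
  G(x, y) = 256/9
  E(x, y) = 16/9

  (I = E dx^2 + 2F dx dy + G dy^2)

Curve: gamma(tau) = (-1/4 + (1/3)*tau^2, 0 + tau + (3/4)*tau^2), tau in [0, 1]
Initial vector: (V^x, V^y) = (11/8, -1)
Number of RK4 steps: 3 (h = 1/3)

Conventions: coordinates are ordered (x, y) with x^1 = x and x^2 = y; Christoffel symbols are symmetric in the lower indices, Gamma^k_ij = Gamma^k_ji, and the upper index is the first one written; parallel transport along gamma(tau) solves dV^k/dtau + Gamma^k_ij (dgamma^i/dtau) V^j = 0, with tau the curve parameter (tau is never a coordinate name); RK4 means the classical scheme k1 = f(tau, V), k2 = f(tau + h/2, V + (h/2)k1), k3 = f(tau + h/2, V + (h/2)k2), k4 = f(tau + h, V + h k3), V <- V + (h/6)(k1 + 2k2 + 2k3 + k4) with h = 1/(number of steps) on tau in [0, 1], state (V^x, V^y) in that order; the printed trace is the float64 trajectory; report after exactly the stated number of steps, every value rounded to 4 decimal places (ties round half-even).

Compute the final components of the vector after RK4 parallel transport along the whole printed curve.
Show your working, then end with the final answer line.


gamma'(tau) = ((2/3)*tau, 1 + (3/2)*tau); f(tau, V)^k = -Gamma^k_ij(gamma(tau)) gamma'^i(tau) V^j; h = 1/3; intermediate values shown to 6 dp
curve data and Christoffel symbols at the stage parameters:
  tau = 0.000000: gamma = (-0.250000, 0.000000), gamma' = (0.000000, 1.000000); Gamma_xxx = 0.000000, Gamma_xxy = 0.000000, Gamma_xyy = 0.000000, Gamma_yxx = 0.000000, Gamma_yxy = 0.000000, Gamma_yyy = 0.000000
  tau = 0.166667: gamma = (-0.240741, 0.187500), gamma' = (0.111111, 1.250000); Gamma_xxx = 0.000000, Gamma_xxy = 0.000000, Gamma_xyy = 0.000000, Gamma_yxx = 0.000000, Gamma_yxy = 0.000000, Gamma_yyy = 0.000000
  tau = 0.333333: gamma = (-0.212963, 0.416667), gamma' = (0.222222, 1.500000); Gamma_xxx = 0.000000, Gamma_xxy = 0.000000, Gamma_xyy = 0.000000, Gamma_yxx = 0.000000, Gamma_yxy = 0.000000, Gamma_yyy = 0.000000
  tau = 0.500000: gamma = (-0.166667, 0.687500), gamma' = (0.333333, 1.750000); Gamma_xxx = 0.000000, Gamma_xxy = 0.000000, Gamma_xyy = 0.000000, Gamma_yxx = 0.000000, Gamma_yxy = 0.000000, Gamma_yyy = 0.000000
  tau = 0.666667: gamma = (-0.101852, 1.000000), gamma' = (0.444444, 2.000000); Gamma_xxx = 0.000000, Gamma_xxy = 0.000000, Gamma_xyy = 0.000000, Gamma_yxx = 0.000000, Gamma_yxy = 0.000000, Gamma_yyy = 0.000000
  tau = 0.833333: gamma = (-0.018519, 1.354167), gamma' = (0.555556, 2.250000); Gamma_xxx = 0.000000, Gamma_xxy = 0.000000, Gamma_xyy = 0.000000, Gamma_yxx = 0.000000, Gamma_yxy = 0.000000, Gamma_yyy = 0.000000
  tau = 1.000000: gamma = (0.083333, 1.750000), gamma' = (0.666667, 2.500000); Gamma_xxx = 0.000000, Gamma_xxy = 0.000000, Gamma_xyy = 0.000000, Gamma_yxx = 0.000000, Gamma_yxy = 0.000000, Gamma_yyy = 0.000000
step 0: V^x = 1.3750, V^y = -1.0000
step 1: k1 = (0.000000, 0.000000), k2 = (0.000000, 0.000000), k3 = (0.000000, 0.000000), k4 = (0.000000, 0.000000); V <- V + (h/6)(k1 + 2k2 + 2k3 + k4): V^x = 1.3750, V^y = -1.0000
step 2: k1 = (0.000000, 0.000000), k2 = (0.000000, 0.000000), k3 = (0.000000, 0.000000), k4 = (0.000000, 0.000000); V <- V + (h/6)(k1 + 2k2 + 2k3 + k4): V^x = 1.3750, V^y = -1.0000
step 3: k1 = (0.000000, 0.000000), k2 = (0.000000, 0.000000), k3 = (0.000000, 0.000000), k4 = (0.000000, 0.000000); V <- V + (h/6)(k1 + 2k2 + 2k3 + k4): V^x = 1.3750, V^y = -1.0000

Answer: V^x = 1.3750, V^y = -1.0000


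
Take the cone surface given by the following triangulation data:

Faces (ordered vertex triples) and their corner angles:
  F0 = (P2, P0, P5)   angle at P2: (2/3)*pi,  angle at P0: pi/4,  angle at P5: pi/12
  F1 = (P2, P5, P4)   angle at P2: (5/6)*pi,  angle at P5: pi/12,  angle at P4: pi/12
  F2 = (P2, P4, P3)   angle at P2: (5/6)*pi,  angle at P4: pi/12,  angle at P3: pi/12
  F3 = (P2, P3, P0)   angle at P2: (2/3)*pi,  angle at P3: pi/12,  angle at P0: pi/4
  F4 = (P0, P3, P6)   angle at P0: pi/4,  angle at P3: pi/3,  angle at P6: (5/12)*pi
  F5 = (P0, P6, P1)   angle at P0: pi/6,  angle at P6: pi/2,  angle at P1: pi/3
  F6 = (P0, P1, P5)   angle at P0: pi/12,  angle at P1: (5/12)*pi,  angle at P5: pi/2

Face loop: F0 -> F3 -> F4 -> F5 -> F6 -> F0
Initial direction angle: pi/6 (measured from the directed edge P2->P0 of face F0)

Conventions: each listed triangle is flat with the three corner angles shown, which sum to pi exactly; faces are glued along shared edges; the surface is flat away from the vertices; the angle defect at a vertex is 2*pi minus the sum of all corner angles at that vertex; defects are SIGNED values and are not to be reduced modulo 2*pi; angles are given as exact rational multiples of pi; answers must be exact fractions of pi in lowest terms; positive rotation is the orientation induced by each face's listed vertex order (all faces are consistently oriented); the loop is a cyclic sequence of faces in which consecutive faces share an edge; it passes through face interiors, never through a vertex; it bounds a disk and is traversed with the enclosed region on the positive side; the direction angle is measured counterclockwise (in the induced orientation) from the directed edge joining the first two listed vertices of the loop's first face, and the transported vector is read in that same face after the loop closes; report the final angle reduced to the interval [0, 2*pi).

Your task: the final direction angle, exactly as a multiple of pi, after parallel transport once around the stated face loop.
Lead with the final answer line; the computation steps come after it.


Answer: final direction angle = (7/6)*pi

enclosed vertex P0: corner angles sum to pi, defect = 2*pi - pi = pi
holonomy = initial angle + sum of enclosed defects (mod 2*pi), positive in the induced orientation
final angle = pi/6 + pi = (7/6)*pi (mod 2*pi)


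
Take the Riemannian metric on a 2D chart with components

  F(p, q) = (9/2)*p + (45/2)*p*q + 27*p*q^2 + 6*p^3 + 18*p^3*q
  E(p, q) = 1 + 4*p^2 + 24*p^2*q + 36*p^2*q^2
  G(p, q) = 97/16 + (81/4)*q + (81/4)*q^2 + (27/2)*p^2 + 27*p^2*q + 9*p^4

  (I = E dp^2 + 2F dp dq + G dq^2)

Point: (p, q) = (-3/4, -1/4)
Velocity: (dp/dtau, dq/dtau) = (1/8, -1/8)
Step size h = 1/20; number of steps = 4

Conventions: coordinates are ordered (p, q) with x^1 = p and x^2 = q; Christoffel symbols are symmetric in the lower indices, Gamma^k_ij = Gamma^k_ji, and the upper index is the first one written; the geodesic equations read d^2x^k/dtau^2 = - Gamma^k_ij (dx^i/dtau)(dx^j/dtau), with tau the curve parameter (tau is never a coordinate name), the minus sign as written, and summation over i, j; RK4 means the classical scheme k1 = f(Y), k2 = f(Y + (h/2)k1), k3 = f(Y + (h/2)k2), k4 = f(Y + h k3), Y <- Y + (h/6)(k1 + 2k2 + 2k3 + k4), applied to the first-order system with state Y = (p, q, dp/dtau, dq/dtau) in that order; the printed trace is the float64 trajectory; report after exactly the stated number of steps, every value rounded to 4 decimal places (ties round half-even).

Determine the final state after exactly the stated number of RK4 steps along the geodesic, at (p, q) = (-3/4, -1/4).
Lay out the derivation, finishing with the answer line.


f(Y) = (dp/dtau, dq/dtau, -Gamma^p_ij Y'^i Y'^j, -Gamma^q_ij Y'^i Y'^j) with the Gammas evaluated at the stage position; h = 0.050000; intermediate values shown to 6 dp
step 0: p = -0.7500, q = -0.2500, dp/dtau = 0.1250, dq/dtau = -0.1250
step 1:
  k1: at (p, q) = (-0.750000, -0.250000), (dp/dtau, dq/dtau) = (0.125000, -0.125000); Gamma_ppp = -0.020716, Gamma_ppq = 0.186448, Gamma_pqq = -0.186448, Gamma_qpp = 0.155373, Gamma_qpq = -1.398360, Gamma_qqq = 1.398360; k1 = (0.125000, -0.125000, 0.009063, -0.067976)
  k2: at (p, q) = (-0.746875, -0.253125), (dp/dtau, dq/dtau) = (0.125227, -0.126699); Gamma_ppp = -0.019475, Gamma_ppq = 0.181344, Gamma_pqq = -0.182102, Gamma_qpp = 0.150865, Gamma_qpq = -1.404804, Gamma_qqq = 1.410682; k2 = (0.125227, -0.126699, 0.008983, -0.069589)
  k3: at (p, q) = (-0.746869, -0.253167), (dp/dtau, dq/dtau) = (0.125225, -0.126740); Gamma_ppp = -0.019457, Gamma_ppq = 0.181272, Gamma_pqq = -0.182032, Gamma_qpp = 0.150796, Gamma_qpq = -1.404897, Gamma_qqq = 1.410786; k3 = (0.125225, -0.126740, 0.008983, -0.069620)
  k4: at (p, q) = (-0.743739, -0.256337), (dp/dtau, dq/dtau) = (0.125449, -0.128481); Gamma_ppp = -0.018217, Gamma_ppq = 0.175969, Gamma_pqq = -0.177451, Gamma_qpp = 0.146121, Gamma_qpq = -1.411440, Gamma_qqq = 1.423322; k4 = (0.125449, -0.128481, 0.008888, -0.071294)
  Y <- Y + (h/6)(k1 + 2k2 + 2k3 + k4): p = -0.7437, q = -0.2563, dp/dtau = 0.1254, dq/dtau = -0.1285
step 2:
  k1: at (p, q) = (-0.743739, -0.256336), (dp/dtau, dq/dtau) = (0.125449, -0.128481); Gamma_ppp = -0.018218, Gamma_ppq = 0.175970, Gamma_pqq = -0.177452, Gamma_qpp = 0.146122, Gamma_qpq = -1.411439, Gamma_qqq = 1.423321; k1 = (0.125449, -0.128481, 0.008888, -0.071293)
  k2: at (p, q) = (-0.740603, -0.259548), (dp/dtau, dq/dtau) = (0.125671, -0.130263); Gamma_ppp = -0.016983, Gamma_ppq = 0.170466, Gamma_pqq = -0.172629, Gamma_qpp = 0.141280, Gamma_qpq = -1.418074, Gamma_qqq = 1.436068; k2 = (0.125671, -0.130263, 0.008779, -0.073028)
  k3: at (p, q) = (-0.740597, -0.259593), (dp/dtau, dq/dtau) = (0.125668, -0.130306); Gamma_ppp = -0.016965, Gamma_ppq = 0.170387, Gamma_pqq = -0.172551, Gamma_qpp = 0.141206, Gamma_qpq = -1.418172, Gamma_qqq = 1.436178; k3 = (0.125668, -0.130306, 0.008778, -0.073062)
  k4: at (p, q) = (-0.737455, -0.262852), (dp/dtau, dq/dtau) = (0.125888, -0.132134); Gamma_ppp = -0.015738, Gamma_ppq = 0.164663, Gamma_pqq = -0.167464, Gamma_qpp = 0.136184, Gamma_qpq = -1.424907, Gamma_qqq = 1.449146; k4 = (0.125888, -0.132134, 0.008651, -0.074863)
  Y <- Y + (h/6)(k1 + 2k2 + 2k3 + k4): p = -0.7375, q = -0.2629, dp/dtau = 0.1259, dq/dtau = -0.1321
step 3:
  k1: at (p, q) = (-0.737455, -0.262851), (dp/dtau, dq/dtau) = (0.125888, -0.132134); Gamma_ppp = -0.015738, Gamma_ppq = 0.164665, Gamma_pqq = -0.167466, Gamma_qpp = 0.136186, Gamma_qpq = -1.424905, Gamma_qqq = 1.449144; k1 = (0.125888, -0.132134, 0.008651, -0.074863)
  k2: at (p, q) = (-0.734308, -0.266154), (dp/dtau, dq/dtau) = (0.126104, -0.134005); Gamma_ppp = -0.014520, Gamma_ppq = 0.158718, Gamma_pqq = -0.162109, Gamma_qpp = 0.130984, Gamma_qpq = -1.431733, Gamma_qqq = 1.462329; k2 = (0.126104, -0.134005, 0.008506, -0.076731)
  k3: at (p, q) = (-0.734303, -0.266201), (dp/dtau, dq/dtau) = (0.126100, -0.134052); Gamma_ppp = -0.014503, Gamma_ppq = 0.158631, Gamma_pqq = -0.162022, Gamma_qpp = 0.130903, Gamma_qpq = -1.431836, Gamma_qqq = 1.462445; k3 = (0.126100, -0.134052, 0.008505, -0.076769)
  k4: at (p, q) = (-0.731150, -0.269554), (dp/dtau, dq/dtau) = (0.126313, -0.135972); Gamma_ppp = -0.013298, Gamma_ppq = 0.152441, Gamma_pqq = -0.156372, Gamma_qpp = 0.125506, Gamma_qpq = -1.438764, Gamma_qqq = 1.475857; k4 = (0.126313, -0.135972, 0.008340, -0.078710)
  Y <- Y + (h/6)(k1 + 2k2 + 2k3 + k4): p = -0.7312, q = -0.2696, dp/dtau = 0.1263, dq/dtau = -0.1360
step 4:
  k1: at (p, q) = (-0.731150, -0.269553), (dp/dtau, dq/dtau) = (0.126313, -0.135972); Gamma_ppp = -0.013298, Gamma_ppq = 0.152443, Gamma_pqq = -0.156373, Gamma_qpp = 0.125508, Gamma_qpq = -1.438762, Gamma_qqq = 1.475855; k1 = (0.126313, -0.135972, 0.008340, -0.078710)
  k2: at (p, q) = (-0.727992, -0.272952), (dp/dtau, dq/dtau) = (0.126521, -0.137939); Gamma_ppp = -0.012110, Gamma_ppq = 0.146006, Gamma_pqq = -0.150420, Gamma_qpp = 0.119916, Gamma_qpq = -1.445782, Gamma_qqq = 1.489489; k2 = (0.126521, -0.137939, 0.008152, -0.080725)
  k3: at (p, q) = (-0.727987, -0.273001), (dp/dtau, dq/dtau) = (0.126517, -0.137990); Gamma_ppp = -0.012092, Gamma_ppq = 0.145911, Gamma_pqq = -0.150323, Gamma_qpp = 0.119828, Gamma_qpq = -1.445891, Gamma_qqq = 1.489612; k3 = (0.126517, -0.137990, 0.008150, -0.080767)
  k4: at (p, q) = (-0.724824, -0.276452), (dp/dtau, dq/dtau) = (0.126720, -0.140010); Gamma_ppp = -0.010924, Gamma_ppq = 0.139204, Gamma_pqq = -0.144039, Gamma_qpp = 0.114026, Gamma_qpq = -1.453010, Gamma_qqq = 1.503478; k4 = (0.126720, -0.140010, 0.007939, -0.082862)
  Y <- Y + (h/6)(k1 + 2k2 + 2k3 + k4): p = -0.7248, q = -0.2765, dp/dtau = 0.1267, dq/dtau = -0.1400

Answer: p = -0.7248, q = -0.2765, dp/dtau = 0.1267, dq/dtau = -0.1400
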